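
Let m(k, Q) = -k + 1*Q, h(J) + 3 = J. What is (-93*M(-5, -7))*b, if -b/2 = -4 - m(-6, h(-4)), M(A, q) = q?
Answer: 3906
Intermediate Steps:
h(J) = -3 + J
m(k, Q) = Q - k (m(k, Q) = -k + Q = Q - k)
b = 6 (b = -2*(-4 - ((-3 - 4) - 1*(-6))) = -2*(-4 - (-7 + 6)) = -2*(-4 - 1*(-1)) = -2*(-4 + 1) = -2*(-3) = 6)
(-93*M(-5, -7))*b = -93*(-7)*6 = 651*6 = 3906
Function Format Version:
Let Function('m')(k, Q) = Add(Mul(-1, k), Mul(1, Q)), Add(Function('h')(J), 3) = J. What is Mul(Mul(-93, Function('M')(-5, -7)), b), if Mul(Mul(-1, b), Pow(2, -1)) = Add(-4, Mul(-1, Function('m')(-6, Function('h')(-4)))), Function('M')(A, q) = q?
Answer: 3906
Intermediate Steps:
Function('h')(J) = Add(-3, J)
Function('m')(k, Q) = Add(Q, Mul(-1, k)) (Function('m')(k, Q) = Add(Mul(-1, k), Q) = Add(Q, Mul(-1, k)))
b = 6 (b = Mul(-2, Add(-4, Mul(-1, Add(Add(-3, -4), Mul(-1, -6))))) = Mul(-2, Add(-4, Mul(-1, Add(-7, 6)))) = Mul(-2, Add(-4, Mul(-1, -1))) = Mul(-2, Add(-4, 1)) = Mul(-2, -3) = 6)
Mul(Mul(-93, Function('M')(-5, -7)), b) = Mul(Mul(-93, -7), 6) = Mul(651, 6) = 3906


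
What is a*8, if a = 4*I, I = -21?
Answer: -672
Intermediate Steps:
a = -84 (a = 4*(-21) = -84)
a*8 = -84*8 = -672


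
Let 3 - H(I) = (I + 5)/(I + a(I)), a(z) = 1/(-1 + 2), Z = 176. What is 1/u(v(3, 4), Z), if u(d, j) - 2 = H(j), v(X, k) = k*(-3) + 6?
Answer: 177/704 ≈ 0.25142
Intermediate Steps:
a(z) = 1 (a(z) = 1/1 = 1)
v(X, k) = 6 - 3*k (v(X, k) = -3*k + 6 = 6 - 3*k)
H(I) = 3 - (5 + I)/(1 + I) (H(I) = 3 - (I + 5)/(I + 1) = 3 - (5 + I)/(1 + I))
u(d, j) = 2 + 2*(-1 + j)/(1 + j)
1/u(v(3, 4), Z) = 1/(4*176/(1 + 176)) = 1/(4*176/177) = 1/(4*176*(1/177)) = 1/(704/177) = 177/704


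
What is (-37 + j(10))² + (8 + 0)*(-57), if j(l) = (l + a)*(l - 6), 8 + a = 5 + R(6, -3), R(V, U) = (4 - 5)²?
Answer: -431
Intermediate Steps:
R(V, U) = 1 (R(V, U) = (-1)² = 1)
a = -2 (a = -8 + (5 + 1) = -8 + 6 = -2)
j(l) = (-6 + l)*(-2 + l) (j(l) = (l - 2)*(l - 6) = (-2 + l)*(-6 + l) = (-6 + l)*(-2 + l))
(-37 + j(10))² + (8 + 0)*(-57) = (-37 + (12 + 10² - 8*10))² + (8 + 0)*(-57) = (-37 + (12 + 100 - 80))² + 8*(-57) = (-37 + 32)² - 456 = (-5)² - 456 = 25 - 456 = -431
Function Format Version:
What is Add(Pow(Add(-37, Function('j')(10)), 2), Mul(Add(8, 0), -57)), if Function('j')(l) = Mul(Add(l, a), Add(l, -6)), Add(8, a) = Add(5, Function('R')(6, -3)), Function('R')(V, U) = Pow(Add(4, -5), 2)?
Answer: -431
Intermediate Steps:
Function('R')(V, U) = 1 (Function('R')(V, U) = Pow(-1, 2) = 1)
a = -2 (a = Add(-8, Add(5, 1)) = Add(-8, 6) = -2)
Function('j')(l) = Mul(Add(-6, l), Add(-2, l)) (Function('j')(l) = Mul(Add(l, -2), Add(l, -6)) = Mul(Add(-2, l), Add(-6, l)) = Mul(Add(-6, l), Add(-2, l)))
Add(Pow(Add(-37, Function('j')(10)), 2), Mul(Add(8, 0), -57)) = Add(Pow(Add(-37, Add(12, Pow(10, 2), Mul(-8, 10))), 2), Mul(Add(8, 0), -57)) = Add(Pow(Add(-37, Add(12, 100, -80)), 2), Mul(8, -57)) = Add(Pow(Add(-37, 32), 2), -456) = Add(Pow(-5, 2), -456) = Add(25, -456) = -431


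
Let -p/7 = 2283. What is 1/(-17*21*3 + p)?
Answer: -1/17052 ≈ -5.8644e-5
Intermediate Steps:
p = -15981 (p = -7*2283 = -15981)
1/(-17*21*3 + p) = 1/(-17*21*3 - 15981) = 1/(-357*3 - 15981) = 1/(-1071 - 15981) = 1/(-17052) = -1/17052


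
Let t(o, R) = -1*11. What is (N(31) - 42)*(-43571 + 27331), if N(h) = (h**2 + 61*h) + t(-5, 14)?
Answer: -45455760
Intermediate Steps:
t(o, R) = -11
N(h) = -11 + h**2 + 61*h (N(h) = (h**2 + 61*h) - 11 = -11 + h**2 + 61*h)
(N(31) - 42)*(-43571 + 27331) = ((-11 + 31**2 + 61*31) - 42)*(-43571 + 27331) = ((-11 + 961 + 1891) - 42)*(-16240) = (2841 - 42)*(-16240) = 2799*(-16240) = -45455760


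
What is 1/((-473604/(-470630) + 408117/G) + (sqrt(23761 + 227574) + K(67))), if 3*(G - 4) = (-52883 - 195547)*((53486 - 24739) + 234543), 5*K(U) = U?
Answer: -42135046838097824381561242954080/734488861171834476012599021726600999 + 2924765238892061667579273446400*sqrt(251335)/734488861171834476012599021726600999 ≈ 0.0019390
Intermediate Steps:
K(U) = U/5
G = -21803044896 (G = 4 + ((-52883 - 195547)*((53486 - 24739) + 234543))/3 = 4 + (-248430*(28747 + 234543))/3 = 4 + (-248430*263290)/3 = 4 + (1/3)*(-65409134700) = 4 - 21803044900 = -21803044896)
1/((-473604/(-470630) + 408117/G) + (sqrt(23761 + 227574) + K(67))) = 1/((-473604/(-470630) + 408117/(-21803044896)) + (sqrt(23761 + 227574) + (1/5)*67)) = 1/((-473604*(-1/470630) + 408117*(-1/21803044896)) + (sqrt(251335) + 67/5)) = 1/((236802/235315 - 136039/7267681632) + (67/5 + sqrt(251335))) = 1/(1720969533803579/1710194503234080 + (67/5 + sqrt(251335))) = 1/(24637575877140251/1710194503234080 + sqrt(251335))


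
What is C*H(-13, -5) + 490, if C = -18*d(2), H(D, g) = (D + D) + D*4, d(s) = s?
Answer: 3298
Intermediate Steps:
H(D, g) = 6*D (H(D, g) = 2*D + 4*D = 6*D)
C = -36 (C = -18*2 = -36)
C*H(-13, -5) + 490 = -216*(-13) + 490 = -36*(-78) + 490 = 2808 + 490 = 3298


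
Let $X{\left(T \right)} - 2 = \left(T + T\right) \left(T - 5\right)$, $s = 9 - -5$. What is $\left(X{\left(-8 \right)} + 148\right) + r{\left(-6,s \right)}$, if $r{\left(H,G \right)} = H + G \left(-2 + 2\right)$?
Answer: $352$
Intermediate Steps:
$s = 14$ ($s = 9 + 5 = 14$)
$X{\left(T \right)} = 2 + 2 T \left(-5 + T\right)$ ($X{\left(T \right)} = 2 + \left(T + T\right) \left(T - 5\right) = 2 + 2 T \left(-5 + T\right)$)
$r{\left(H,G \right)} = H$ ($r{\left(H,G \right)} = H + G 0 = H + 0 = H$)
$\left(X{\left(-8 \right)} + 148\right) + r{\left(-6,s \right)} = \left(\left(2 - -80 + 2 \left(-8\right)^{2}\right) + 148\right) - 6 = \left(\left(2 + 80 + 2 \cdot 64\right) + 148\right) - 6 = \left(\left(2 + 80 + 128\right) + 148\right) - 6 = \left(210 + 148\right) - 6 = 358 - 6 = 352$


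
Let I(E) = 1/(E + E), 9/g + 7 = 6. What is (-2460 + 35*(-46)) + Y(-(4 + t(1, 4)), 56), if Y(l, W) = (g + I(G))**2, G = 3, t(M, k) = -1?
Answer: -143711/36 ≈ -3992.0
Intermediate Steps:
g = -9 (g = 9/(-7 + 6) = 9/(-1) = 9*(-1) = -9)
I(E) = 1/(2*E)
Y(l, W) = 2809/36 (Y(l, W) = (-9 + (1/2)/3)**2 = (-9 + (1/2)*(1/3))**2 = (-9 + 1/6)**2 = (-53/6)**2 = 2809/36)
(-2460 + 35*(-46)) + Y(-(4 + t(1, 4)), 56) = (-2460 + 35*(-46)) + 2809/36 = (-2460 - 1610) + 2809/36 = -4070 + 2809/36 = -143711/36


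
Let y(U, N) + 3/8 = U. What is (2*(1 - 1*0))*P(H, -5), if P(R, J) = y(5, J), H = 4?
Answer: 37/4 ≈ 9.2500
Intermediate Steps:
y(U, N) = -3/8 + U
P(R, J) = 37/8 (P(R, J) = -3/8 + 5 = 37/8)
(2*(1 - 1*0))*P(H, -5) = (2*(1 - 1*0))*(37/8) = (2*(1 + 0))*(37/8) = (2*1)*(37/8) = 2*(37/8) = 37/4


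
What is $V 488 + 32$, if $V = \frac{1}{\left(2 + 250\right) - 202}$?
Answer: $\frac{1044}{25} \approx 41.76$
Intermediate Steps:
$V = \frac{1}{50}$ ($V = \frac{1}{252 - 202} = \frac{1}{50} \approx 0.02$)
$V 488 + 32 = \frac{1}{50} \cdot 488 + 32 = \frac{244}{25} + 32 = \frac{1044}{25}$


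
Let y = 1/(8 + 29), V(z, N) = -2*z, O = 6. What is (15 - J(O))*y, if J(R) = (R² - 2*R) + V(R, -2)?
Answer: 3/37 ≈ 0.081081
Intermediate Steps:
J(R) = R² - 4*R (J(R) = (R² - 2*R) - 2*R = R² - 4*R)
y = 1/37 ≈ 0.027027
(15 - J(O))*y = (15 - 6*(-4 + 6))*(1/37) = (15 - 6*2)*(1/37) = (15 - 1*12)*(1/37) = (15 - 12)*(1/37) = 3*(1/37) = 3/37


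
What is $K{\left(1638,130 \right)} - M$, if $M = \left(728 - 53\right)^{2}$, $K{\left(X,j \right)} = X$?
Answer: $-453987$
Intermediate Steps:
$M = 455625$ ($M = 675^{2} = 455625$)
$K{\left(1638,130 \right)} - M = 1638 - 455625 = -453987$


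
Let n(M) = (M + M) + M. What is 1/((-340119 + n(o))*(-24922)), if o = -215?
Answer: 1/8492520408 ≈ 1.1775e-10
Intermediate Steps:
n(M) = 3*M (n(M) = 2*M + M = 3*M)
1/((-340119 + n(o))*(-24922)) = 1/((-340119 + 3*(-215))*(-24922)) = -1/24922/(-340119 - 645) = -1/24922/(-340764) = -1/340764*(-1/24922) = 1/8492520408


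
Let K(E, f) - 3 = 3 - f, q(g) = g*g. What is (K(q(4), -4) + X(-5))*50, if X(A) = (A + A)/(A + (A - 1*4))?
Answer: 3750/7 ≈ 535.71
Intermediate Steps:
q(g) = g²
X(A) = 2*A/(-4 + 2*A) (X(A) = (2*A)/(A + (A - 4)) = (2*A)/(A + (-4 + A)) = (2*A)/(-4 + 2*A) = 2*A/(-4 + 2*A))
K(E, f) = 6 - f (K(E, f) = 3 + (3 - f) = 6 - f)
(K(q(4), -4) + X(-5))*50 = ((6 - 1*(-4)) - 5/(-2 - 5))*50 = ((6 + 4) - 5/(-7))*50 = (10 - 5*(-⅐))*50 = (10 + 5/7)*50 = (75/7)*50 = 3750/7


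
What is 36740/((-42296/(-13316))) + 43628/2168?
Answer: 33202986969/2865554 ≈ 11587.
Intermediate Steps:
36740/((-42296/(-13316))) + 43628/2168 = 36740/((-42296*(-1/13316))) + 43628*(1/2168) = 36740/(10574/3329) + 10907/542 = 36740*(3329/10574) + 10907/542 = 61153730/5287 + 10907/542 = 33202986969/2865554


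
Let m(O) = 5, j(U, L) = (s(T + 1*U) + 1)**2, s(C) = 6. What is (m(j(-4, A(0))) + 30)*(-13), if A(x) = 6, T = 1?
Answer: -455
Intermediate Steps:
j(U, L) = 49 (j(U, L) = (6 + 1)**2 = 7**2 = 49)
(m(j(-4, A(0))) + 30)*(-13) = (5 + 30)*(-13) = 35*(-13) = -455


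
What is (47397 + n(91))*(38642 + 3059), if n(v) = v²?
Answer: 2321828278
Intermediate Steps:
(47397 + n(91))*(38642 + 3059) = (47397 + 91²)*(38642 + 3059) = (47397 + 8281)*41701 = 55678*41701 = 2321828278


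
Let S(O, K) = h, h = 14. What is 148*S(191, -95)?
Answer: 2072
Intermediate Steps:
S(O, K) = 14
148*S(191, -95) = 148*14 = 2072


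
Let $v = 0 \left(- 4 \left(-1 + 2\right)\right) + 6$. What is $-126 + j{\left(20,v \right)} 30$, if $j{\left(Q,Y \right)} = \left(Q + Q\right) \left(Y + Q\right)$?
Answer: $31074$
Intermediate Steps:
$v = 6$ ($v = 0 \left(\left(-4\right) 1\right) + 6 = 0 \left(-4\right) + 6 = 0 + 6 = 6$)
$j{\left(Q,Y \right)} = 2 Q \left(Q + Y\right)$
$-126 + j{\left(20,v \right)} 30 = -126 + 2 \cdot 20 \left(20 + 6\right) 30 = -126 + 2 \cdot 20 \cdot 26 \cdot 30 = -126 + 1040 \cdot 30 = -126 + 31200 = 31074$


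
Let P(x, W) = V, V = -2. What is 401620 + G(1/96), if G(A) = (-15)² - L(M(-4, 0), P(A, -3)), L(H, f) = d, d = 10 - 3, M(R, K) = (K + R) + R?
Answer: 401838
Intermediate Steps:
M(R, K) = K + 2*R
P(x, W) = -2
d = 7
L(H, f) = 7
G(A) = 218 (G(A) = (-15)² - 1*7 = 225 - 7 = 218)
401620 + G(1/96) = 401620 + 218 = 401838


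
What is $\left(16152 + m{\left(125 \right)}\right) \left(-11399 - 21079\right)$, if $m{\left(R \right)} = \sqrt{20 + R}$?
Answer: $-524584656 - 32478 \sqrt{145} \approx -5.2498 \cdot 10^{8}$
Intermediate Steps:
$\left(16152 + m{\left(125 \right)}\right) \left(-11399 - 21079\right) = \left(16152 + \sqrt{20 + 125}\right) \left(-11399 - 21079\right) = \left(16152 + \sqrt{145}\right) \left(-32478\right) = -524584656 - 32478 \sqrt{145}$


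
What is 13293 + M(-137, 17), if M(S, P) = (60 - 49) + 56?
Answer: 13360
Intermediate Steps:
M(S, P) = 67 (M(S, P) = 11 + 56 = 67)
13293 + M(-137, 17) = 13293 + 67 = 13360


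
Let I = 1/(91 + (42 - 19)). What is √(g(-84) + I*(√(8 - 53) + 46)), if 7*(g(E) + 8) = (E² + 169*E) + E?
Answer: √(-13510596 + 342*I*√5)/114 ≈ 0.00091251 + 32.243*I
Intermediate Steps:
g(E) = -8 + E²/7 + 170*E/7 (g(E) = -8 + ((E² + 169*E) + E)/7 = -8 + (E² + 170*E)/7 = -8 + (E²/7 + 170*E/7) = -8 + E²/7 + 170*E/7)
I = 1/114 (I = 1/(91 + 23) = 1/114 ≈ 0.0087719)
√(g(-84) + I*(√(8 - 53) + 46)) = √((-8 + (⅐)*(-84)² + (170/7)*(-84)) + (√(8 - 53) + 46)/114) = √((-8 + (⅐)*7056 - 2040) + (√(-45) + 46)/114) = √((-8 + 1008 - 2040) + (3*I*√5 + 46)/114) = √(-1040 + (46 + 3*I*√5)/114) = √(-1040 + (23/57 + I*√5/38)) = √(-59257/57 + I*√5/38)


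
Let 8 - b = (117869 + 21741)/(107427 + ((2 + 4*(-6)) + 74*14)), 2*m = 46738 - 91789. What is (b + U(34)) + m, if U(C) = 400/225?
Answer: -4883534087/216882 ≈ -22517.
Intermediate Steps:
U(C) = 16/9 (U(C) = 400*(1/225) = 16/9)
m = -45051/2 (m = (46738 - 91789)/2 = (½)*(-45051) = -45051/2 ≈ -22526.)
b = 727918/108441 (b = 8 - (117869 + 21741)/(107427 + ((2 + 4*(-6)) + 74*14)) = 8 - 139610/(107427 + ((2 - 24) + 1036)) = 8 - 139610/(107427 + (-22 + 1036)) = 8 - 139610/(107427 + 1014) = 8 - 139610/108441 = 727918/108441 ≈ 6.7126)
(b + U(34)) + m = (727918/108441 + 16/9) - 45051/2 = 920702/108441 - 45051/2 = -4883534087/216882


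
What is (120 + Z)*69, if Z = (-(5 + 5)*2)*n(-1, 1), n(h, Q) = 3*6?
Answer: -16560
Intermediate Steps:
n(h, Q) = 18
Z = -360 (Z = (-(5 + 5)*2)*18 = (-1*10*2)*18 = -10*2*18 = -20*18 = -360)
(120 + Z)*69 = (120 - 360)*69 = -240*69 = -16560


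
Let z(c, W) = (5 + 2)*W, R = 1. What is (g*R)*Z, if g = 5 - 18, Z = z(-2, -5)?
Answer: 455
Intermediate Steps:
z(c, W) = 7*W
Z = -35 (Z = 7*(-5) = -35)
g = -13
(g*R)*Z = -13*1*(-35) = -13*(-35) = 455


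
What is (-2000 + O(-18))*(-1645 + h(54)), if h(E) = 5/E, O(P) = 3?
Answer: 177383525/54 ≈ 3.2849e+6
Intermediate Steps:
(-2000 + O(-18))*(-1645 + h(54)) = (-2000 + 3)*(-1645 + 5/54) = -1997*(-1645 + 5*(1/54)) = -1997*(-1645 + 5/54) = -1997*(-88825/54) = 177383525/54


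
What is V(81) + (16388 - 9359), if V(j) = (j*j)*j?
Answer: 538470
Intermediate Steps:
V(j) = j³ (V(j) = j²*j = j³)
V(81) + (16388 - 9359) = 81³ + (16388 - 9359) = 531441 + 7029 = 538470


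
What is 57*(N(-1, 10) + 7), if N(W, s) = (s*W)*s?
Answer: -5301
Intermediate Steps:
N(W, s) = W*s**2 (N(W, s) = (W*s)*s = W*s**2)
57*(N(-1, 10) + 7) = 57*(-1*10**2 + 7) = 57*(-1*100 + 7) = 57*(-100 + 7) = 57*(-93) = -5301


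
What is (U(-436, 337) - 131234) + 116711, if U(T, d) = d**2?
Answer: 99046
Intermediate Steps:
(U(-436, 337) - 131234) + 116711 = (337**2 - 131234) + 116711 = (113569 - 131234) + 116711 = -17665 + 116711 = 99046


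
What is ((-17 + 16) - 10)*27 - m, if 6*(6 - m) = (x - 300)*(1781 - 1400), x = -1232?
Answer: -97585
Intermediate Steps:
m = 97288 (m = 6 - (-1232 - 300)*(1781 - 1400)/6 = 6 - (-766)*381/3 = 6 - ⅙*(-583692) = 6 + 97282 = 97288)
((-17 + 16) - 10)*27 - m = ((-17 + 16) - 10)*27 - 1*97288 = (-1 - 10)*27 - 97288 = -11*27 - 97288 = -297 - 97288 = -97585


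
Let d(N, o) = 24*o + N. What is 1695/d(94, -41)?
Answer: -339/178 ≈ -1.9045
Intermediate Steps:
d(N, o) = N + 24*o
1695/d(94, -41) = 1695/(94 + 24*(-41)) = 1695/(94 - 984) = 1695/(-890) = 1695*(-1/890) = -339/178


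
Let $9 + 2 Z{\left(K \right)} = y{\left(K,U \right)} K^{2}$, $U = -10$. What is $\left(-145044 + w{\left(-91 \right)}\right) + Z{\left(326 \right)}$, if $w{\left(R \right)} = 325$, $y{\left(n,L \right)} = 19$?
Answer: $\frac{1729797}{2} \approx 8.649 \cdot 10^{5}$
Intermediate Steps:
$Z{\left(K \right)} = - \frac{9}{2} + \frac{19 K^{2}}{2}$
$\left(-145044 + w{\left(-91 \right)}\right) + Z{\left(326 \right)} = \left(-145044 + 325\right) - \left(\frac{9}{2} - \frac{19 \cdot 326^{2}}{2}\right) = -144719 + \left(- \frac{9}{2} + \frac{19}{2} \cdot 106276\right) = -144719 + \left(- \frac{9}{2} + 1009622\right) = -144719 + \frac{2019235}{2} = \frac{1729797}{2}$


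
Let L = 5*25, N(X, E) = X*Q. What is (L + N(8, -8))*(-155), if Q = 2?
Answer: -21855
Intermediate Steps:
N(X, E) = 2*X (N(X, E) = X*2 = 2*X)
L = 125
(L + N(8, -8))*(-155) = (125 + 2*8)*(-155) = (125 + 16)*(-155) = 141*(-155) = -21855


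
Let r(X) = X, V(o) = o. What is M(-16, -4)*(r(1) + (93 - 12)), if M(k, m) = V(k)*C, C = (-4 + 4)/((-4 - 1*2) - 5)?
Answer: 0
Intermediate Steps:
C = 0 (C = 0/((-4 - 2) - 5) = 0/(-6 - 5) = 0/(-11) = 0*(-1/11) = 0)
M(k, m) = 0 (M(k, m) = k*0 = 0)
M(-16, -4)*(r(1) + (93 - 12)) = 0*(1 + (93 - 12)) = 0*(1 + 81) = 0*82 = 0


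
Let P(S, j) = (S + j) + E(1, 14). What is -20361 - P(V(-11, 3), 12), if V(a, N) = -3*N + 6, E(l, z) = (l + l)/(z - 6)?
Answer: -81481/4 ≈ -20370.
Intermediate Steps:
E(l, z) = 2*l/(-6 + z) (E(l, z) = (2*l)/(-6 + z) = 2*l/(-6 + z))
V(a, N) = 6 - 3*N
P(S, j) = ¼ + S + j (P(S, j) = (S + j) + 2*1/(-6 + 14) = (S + j) + 2*1/8 = (S + j) + 2*1*(⅛) = (S + j) + ¼ = ¼ + S + j)
-20361 - P(V(-11, 3), 12) = -20361 - (¼ + (6 - 3*3) + 12) = -20361 - (¼ + (6 - 9) + 12) = -20361 - (¼ - 3 + 12) = -20361 - 1*37/4 = -20361 - 37/4 = -81481/4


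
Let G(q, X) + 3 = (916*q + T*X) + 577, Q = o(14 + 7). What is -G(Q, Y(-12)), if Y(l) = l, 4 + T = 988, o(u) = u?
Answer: -8002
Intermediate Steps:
T = 984 (T = -4 + 988 = 984)
Q = 21 (Q = 14 + 7 = 21)
G(q, X) = 574 + 916*q + 984*X (G(q, X) = -3 + ((916*q + 984*X) + 577) = -3 + (577 + 916*q + 984*X) = 574 + 916*q + 984*X)
-G(Q, Y(-12)) = -(574 + 916*21 + 984*(-12)) = -(574 + 19236 - 11808) = -1*8002 = -8002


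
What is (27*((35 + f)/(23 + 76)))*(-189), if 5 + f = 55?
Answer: -48195/11 ≈ -4381.4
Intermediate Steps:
f = 50 (f = -5 + 55 = 50)
(27*((35 + f)/(23 + 76)))*(-189) = (27*((35 + 50)/(23 + 76)))*(-189) = (27*(85/99))*(-189) = (255/11)*(-189) = -48195/11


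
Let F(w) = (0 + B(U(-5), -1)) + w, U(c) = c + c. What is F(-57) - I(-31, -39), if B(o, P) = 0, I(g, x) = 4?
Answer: -61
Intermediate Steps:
U(c) = 2*c
F(w) = w (F(w) = (0 + 0) + w = 0 + w = w)
F(-57) - I(-31, -39) = -57 - 1*4 = -57 - 4 = -61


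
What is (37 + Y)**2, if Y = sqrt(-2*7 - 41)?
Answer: (37 + I*sqrt(55))**2 ≈ 1314.0 + 548.8*I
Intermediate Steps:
Y = I*sqrt(55) (Y = sqrt(-14 - 41) = sqrt(-55) = I*sqrt(55) ≈ 7.4162*I)
(37 + Y)**2 = (37 + I*sqrt(55))**2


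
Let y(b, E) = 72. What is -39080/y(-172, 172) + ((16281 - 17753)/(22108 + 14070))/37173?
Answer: -1094927805323/2017267191 ≈ -542.78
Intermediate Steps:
-39080/y(-172, 172) + ((16281 - 17753)/(22108 + 14070))/37173 = -39080/72 + ((16281 - 17753)/(22108 + 14070))/37173 = -39080*1/72 - 1472/36178*(1/37173) = -4885/9 - 1472*1/36178*(1/37173) = -4885/9 - 736/18089*1/37173 = -4885/9 - 736/672422397 = -1094927805323/2017267191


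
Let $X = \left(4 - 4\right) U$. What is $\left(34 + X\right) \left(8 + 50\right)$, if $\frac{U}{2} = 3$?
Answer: $1972$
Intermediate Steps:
$U = 6$ ($U = 2 \cdot 3 = 6$)
$X = 0$ ($X = \left(4 - 4\right) 6 = 0 \cdot 6 = 0$)
$\left(34 + X\right) \left(8 + 50\right) = \left(34 + 0\right) \left(8 + 50\right) = 34 \cdot 58 = 1972$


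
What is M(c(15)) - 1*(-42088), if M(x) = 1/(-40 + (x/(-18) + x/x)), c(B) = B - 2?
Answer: 30092902/715 ≈ 42088.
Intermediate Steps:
c(B) = -2 + B
M(x) = 1/(-39 - x/18) (M(x) = 1/(-40 + (x*(-1/18) + 1)) = 1/(-40 + (-x/18 + 1)) = 1/(-40 + (1 - x/18)) = 1/(-39 - x/18))
M(c(15)) - 1*(-42088) = -18/(702 + (-2 + 15)) - 1*(-42088) = -18/(702 + 13) + 42088 = -18/715 + 42088 = 30092902/715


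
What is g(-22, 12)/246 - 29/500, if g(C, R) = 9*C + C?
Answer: -58567/61500 ≈ -0.95231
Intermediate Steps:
g(C, R) = 10*C
g(-22, 12)/246 - 29/500 = (10*(-22))/246 - 29/500 = -220*1/246 - 29*1/500 = -110/123 - 29/500 = -58567/61500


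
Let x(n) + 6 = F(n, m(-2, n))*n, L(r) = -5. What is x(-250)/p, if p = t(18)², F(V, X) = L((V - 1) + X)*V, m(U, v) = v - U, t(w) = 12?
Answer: -156253/72 ≈ -2170.2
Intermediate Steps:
F(V, X) = -5*V
p = 144 (p = 12² = 144)
x(n) = -6 - 5*n² (x(n) = -6 + (-5*n)*n = -6 - 5*n²)
x(-250)/p = (-6 - 5*(-250)²)/144 = (-6 - 5*62500)*(1/144) = (-6 - 312500)*(1/144) = -312506*1/144 = -156253/72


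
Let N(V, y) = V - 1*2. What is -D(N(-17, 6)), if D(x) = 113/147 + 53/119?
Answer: -3034/2499 ≈ -1.2141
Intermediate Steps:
N(V, y) = -2 + V (N(V, y) = V - 2 = -2 + V)
D(x) = 3034/2499 (D(x) = 113*(1/147) + 53*(1/119) = 113/147 + 53/119 = 3034/2499)
-D(N(-17, 6)) = -1*3034/2499 = -3034/2499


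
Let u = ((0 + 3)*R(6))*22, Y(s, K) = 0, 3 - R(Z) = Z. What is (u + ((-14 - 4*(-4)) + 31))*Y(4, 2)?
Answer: 0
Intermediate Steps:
R(Z) = 3 - Z
u = -198 (u = ((0 + 3)*(3 - 1*6))*22 = (3*(3 - 6))*22 = (3*(-3))*22 = -9*22 = -198)
(u + ((-14 - 4*(-4)) + 31))*Y(4, 2) = (-198 + ((-14 - 4*(-4)) + 31))*0 = (-198 + ((-14 + 16) + 31))*0 = (-198 + (2 + 31))*0 = (-198 + 33)*0 = -165*0 = 0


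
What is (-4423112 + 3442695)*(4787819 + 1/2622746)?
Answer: -12311324834571116575/2622746 ≈ -4.6941e+12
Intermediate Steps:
(-4423112 + 3442695)*(4787819 + 1/2622746) = -980417*(4787819 + 1/2622746) = -980417*12557233130975/2622746 = -12311324834571116575/2622746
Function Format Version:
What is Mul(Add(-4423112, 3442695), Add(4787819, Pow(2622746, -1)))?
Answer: Rational(-12311324834571116575, 2622746) ≈ -4.6941e+12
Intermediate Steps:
Mul(Add(-4423112, 3442695), Add(4787819, Pow(2622746, -1))) = Mul(-980417, Add(4787819, Rational(1, 2622746))) = Mul(-980417, Rational(12557233130975, 2622746)) = Rational(-12311324834571116575, 2622746)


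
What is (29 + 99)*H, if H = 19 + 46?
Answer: 8320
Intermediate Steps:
H = 65
(29 + 99)*H = (29 + 99)*65 = 128*65 = 8320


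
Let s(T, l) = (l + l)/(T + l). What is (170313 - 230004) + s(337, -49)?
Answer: -8595553/144 ≈ -59691.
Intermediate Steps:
s(T, l) = 2*l/(T + l) (s(T, l) = (2*l)/(T + l) = 2*l/(T + l))
(170313 - 230004) + s(337, -49) = (170313 - 230004) + 2*(-49)/(337 - 49) = -59691 + 2*(-49)/288 = -59691 + 2*(-49)*(1/288) = -59691 - 49/144 = -8595553/144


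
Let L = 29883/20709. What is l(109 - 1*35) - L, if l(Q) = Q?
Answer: 500861/6903 ≈ 72.557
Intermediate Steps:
L = 9961/6903 (L = 29883*(1/20709) = 9961/6903 ≈ 1.4430)
l(109 - 1*35) - L = (109 - 1*35) - 1*9961/6903 = (109 - 35) - 9961/6903 = 74 - 9961/6903 = 500861/6903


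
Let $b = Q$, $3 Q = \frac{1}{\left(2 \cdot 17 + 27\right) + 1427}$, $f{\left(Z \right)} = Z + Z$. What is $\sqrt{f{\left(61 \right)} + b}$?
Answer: $\frac{\sqrt{16882879}}{372} \approx 11.045$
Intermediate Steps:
$f{\left(Z \right)} = 2 Z$
$Q = \frac{1}{4464}$ ($Q = \frac{1}{3 \left(\left(2 \cdot 17 + 27\right) + 1427\right)} = \frac{1}{3 \left(\left(34 + 27\right) + 1427\right)} = \frac{1}{3 \left(61 + 1427\right)} = \frac{1}{3 \cdot 1488} = \frac{1}{3} \cdot \frac{1}{1488} = \frac{1}{4464} \approx 0.00022401$)
$b = \frac{1}{4464} \approx 0.00022401$
$\sqrt{f{\left(61 \right)} + b} = \sqrt{2 \cdot 61 + \frac{1}{4464}} = \sqrt{122 + \frac{1}{4464}} = \sqrt{\frac{544609}{4464}} = \frac{\sqrt{16882879}}{372}$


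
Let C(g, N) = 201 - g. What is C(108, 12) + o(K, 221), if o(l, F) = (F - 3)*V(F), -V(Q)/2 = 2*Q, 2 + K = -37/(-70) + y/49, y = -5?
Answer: -192619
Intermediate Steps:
K = -771/490 (K = -2 + (-37/(-70) - 5/49) = -2 + (-37*(-1/70) - 5*1/49) = -2 + (37/70 - 5/49) = -2 + 209/490 = -771/490 ≈ -1.5735)
V(Q) = -4*Q
o(l, F) = -4*F*(-3 + F) (o(l, F) = (F - 3)*(-4*F) = (-3 + F)*(-4*F) = -4*F*(-3 + F))
C(108, 12) + o(K, 221) = (201 - 1*108) + 4*221*(3 - 1*221) = (201 - 108) + 4*221*(3 - 221) = 93 + 4*221*(-218) = 93 - 192712 = -192619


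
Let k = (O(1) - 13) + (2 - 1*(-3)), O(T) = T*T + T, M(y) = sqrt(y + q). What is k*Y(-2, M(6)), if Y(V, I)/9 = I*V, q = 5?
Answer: 108*sqrt(11) ≈ 358.20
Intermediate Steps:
M(y) = sqrt(5 + y) (M(y) = sqrt(y + 5) = sqrt(5 + y))
O(T) = T + T**2 (O(T) = T**2 + T = T + T**2)
k = -6 (k = (1*(1 + 1) - 13) + (2 - 1*(-3)) = (1*2 - 13) + (2 + 3) = (2 - 13) + 5 = -11 + 5 = -6)
Y(V, I) = 9*I*V (Y(V, I) = 9*(I*V) = 9*I*V)
k*Y(-2, M(6)) = -54*sqrt(5 + 6)*(-2) = -54*sqrt(11)*(-2) = -(-108)*sqrt(11) = 108*sqrt(11)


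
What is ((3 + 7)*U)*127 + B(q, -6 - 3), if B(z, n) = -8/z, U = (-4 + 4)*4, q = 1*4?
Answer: -2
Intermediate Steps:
q = 4
U = 0 (U = 0*4 = 0)
((3 + 7)*U)*127 + B(q, -6 - 3) = ((3 + 7)*0)*127 - 8/4 = (10*0)*127 - 8*1/4 = 0*127 - 2 = 0 - 2 = -2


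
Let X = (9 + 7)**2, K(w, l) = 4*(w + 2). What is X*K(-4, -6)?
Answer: -2048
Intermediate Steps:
K(w, l) = 8 + 4*w (K(w, l) = 4*(2 + w) = 8 + 4*w)
X = 256 (X = 16**2 = 256)
X*K(-4, -6) = 256*(8 + 4*(-4)) = 256*(8 - 16) = 256*(-8) = -2048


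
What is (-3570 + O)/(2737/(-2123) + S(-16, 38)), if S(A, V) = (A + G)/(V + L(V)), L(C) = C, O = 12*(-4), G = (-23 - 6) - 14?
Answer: 583757064/333269 ≈ 1751.6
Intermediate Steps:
G = -43 (G = -29 - 14 = -43)
O = -48
S(A, V) = (-43 + A)/(2*V) (S(A, V) = (A - 43)/(V + V) = (-43 + A)/((2*V)) = (-43 + A)*(1/(2*V)) = (-43 + A)/(2*V))
(-3570 + O)/(2737/(-2123) + S(-16, 38)) = (-3570 - 48)/(2737/(-2123) + (½)*(-43 - 16)/38) = -3618/(2737*(-1/2123) + (½)*(1/38)*(-59)) = -3618/(-2737/2123 - 59/76) = -3618/(-333269/161348) = -3618*(-161348/333269) = 583757064/333269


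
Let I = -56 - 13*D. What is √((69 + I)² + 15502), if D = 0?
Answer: √15671 ≈ 125.18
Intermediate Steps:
I = -56 (I = -56 - 13*0 = -56 - 1*0 = -56 + 0 = -56)
√((69 + I)² + 15502) = √((69 - 56)² + 15502) = √(13² + 15502) = √(169 + 15502) = √15671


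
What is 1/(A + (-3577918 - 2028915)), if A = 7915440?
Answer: 1/2308607 ≈ 4.3316e-7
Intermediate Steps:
1/(A + (-3577918 - 2028915)) = 1/(7915440 + (-3577918 - 2028915)) = 1/(7915440 - 5606833) = 1/2308607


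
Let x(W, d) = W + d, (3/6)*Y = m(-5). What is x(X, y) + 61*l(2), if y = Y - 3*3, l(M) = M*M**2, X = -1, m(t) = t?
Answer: 468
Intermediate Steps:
Y = -10 (Y = 2*(-5) = -10)
l(M) = M**3
y = -19 (y = -10 - 3*3 = -10 - 9 = -19)
x(X, y) + 61*l(2) = (-1 - 19) + 61*2**3 = -20 + 61*8 = -20 + 488 = 468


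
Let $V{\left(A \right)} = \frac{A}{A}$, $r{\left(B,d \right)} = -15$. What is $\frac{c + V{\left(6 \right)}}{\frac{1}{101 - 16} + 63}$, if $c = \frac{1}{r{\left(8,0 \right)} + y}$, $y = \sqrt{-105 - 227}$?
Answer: $\frac{23035}{1491646} - \frac{85 i \sqrt{83}}{1491646} \approx 0.015443 - 0.00051915 i$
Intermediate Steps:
$y = 2 i \sqrt{83}$ ($y = \sqrt{-332} = 2 i \sqrt{83} \approx 18.221 i$)
$V{\left(A \right)} = 1$
$c = \frac{1}{-15 + 2 i \sqrt{83}} \approx -0.02693 - 0.032713 i$
$\frac{c + V{\left(6 \right)}}{\frac{1}{101 - 16} + 63} = \frac{\left(- \frac{15}{557} - \frac{2 i \sqrt{83}}{557}\right) + 1}{\frac{1}{101 - 16} + 63} = \frac{\frac{542}{557} - \frac{2 i \sqrt{83}}{557}}{\frac{1}{85} + 63} = \frac{\frac{542}{557} - \frac{2 i \sqrt{83}}{557}}{\frac{5356}{85}} = \left(\frac{542}{557} - \frac{2 i \sqrt{83}}{557}\right) \frac{85}{5356} = \frac{23035}{1491646} - \frac{85 i \sqrt{83}}{1491646}$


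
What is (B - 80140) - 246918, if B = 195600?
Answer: -131458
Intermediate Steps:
(B - 80140) - 246918 = (195600 - 80140) - 246918 = 115460 - 246918 = -131458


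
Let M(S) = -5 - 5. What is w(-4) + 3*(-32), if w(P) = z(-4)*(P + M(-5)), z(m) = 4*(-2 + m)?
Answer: 240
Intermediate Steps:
M(S) = -10
z(m) = -8 + 4*m
w(P) = 240 - 24*P (w(P) = (-8 + 4*(-4))*(P - 10) = (-8 - 16)*(-10 + P) = -24*(-10 + P) = 240 - 24*P)
w(-4) + 3*(-32) = (240 - 24*(-4)) + 3*(-32) = (240 + 96) - 96 = 336 - 96 = 240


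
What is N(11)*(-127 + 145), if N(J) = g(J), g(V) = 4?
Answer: 72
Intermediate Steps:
N(J) = 4
N(11)*(-127 + 145) = 4*(-127 + 145) = 4*18 = 72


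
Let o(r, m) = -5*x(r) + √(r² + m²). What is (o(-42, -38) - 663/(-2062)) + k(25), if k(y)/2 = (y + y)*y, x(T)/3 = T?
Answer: 6454723/2062 + 2*√802 ≈ 3187.0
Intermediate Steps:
x(T) = 3*T
k(y) = 4*y² (k(y) = 2*((y + y)*y) = 2*((2*y)*y) = 2*(2*y²) = 4*y²)
o(r, m) = √(m² + r²) - 15*r (o(r, m) = -15*r + √(r² + m²) = -15*r + √(m² + r²) = √(m² + r²) - 15*r)
(o(-42, -38) - 663/(-2062)) + k(25) = ((√((-38)² + (-42)²) - 15*(-42)) - 663/(-2062)) + 4*25² = ((√(1444 + 1764) + 630) - 663*(-1/2062)) + 4*625 = ((√3208 + 630) + 663/2062) + 2500 = ((2*√802 + 630) + 663/2062) + 2500 = ((630 + 2*√802) + 663/2062) + 2500 = (1299723/2062 + 2*√802) + 2500 = 6454723/2062 + 2*√802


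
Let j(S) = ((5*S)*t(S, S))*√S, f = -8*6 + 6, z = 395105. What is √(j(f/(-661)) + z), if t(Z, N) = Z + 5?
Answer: √(75425528791020305 + 464597070*√27762)/436921 ≈ 628.57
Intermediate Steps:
t(Z, N) = 5 + Z
f = -42 (f = -48 + 6 = -42)
j(S) = 5*S^(3/2)*(5 + S) (j(S) = ((5*S)*(5 + S))*√S = (5*S*(5 + S))*√S = 5*S^(3/2)*(5 + S))
√(j(f/(-661)) + z) = √(5*(-42/(-661))^(3/2)*(5 - 42/(-661)) + 395105) = √(5*(-42*(-1/661))^(3/2)*(5 - 42*(-1/661)) + 395105) = √(5*(42/661)^(3/2)*(5 + 42/661) + 395105) = √(5*(42*√27762/436921)*(3347/661) + 395105) = √(702870*√27762/288804781 + 395105) = √(395105 + 702870*√27762/288804781)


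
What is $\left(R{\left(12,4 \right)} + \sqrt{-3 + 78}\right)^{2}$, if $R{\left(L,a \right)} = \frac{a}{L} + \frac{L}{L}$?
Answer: $\frac{691}{9} + \frac{40 \sqrt{3}}{3} \approx 99.872$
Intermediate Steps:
$R{\left(L,a \right)} = 1 + \frac{a}{L}$ ($R{\left(L,a \right)} = \frac{a}{L} + 1 = 1 + \frac{a}{L}$)
$\left(R{\left(12,4 \right)} + \sqrt{-3 + 78}\right)^{2} = \left(\frac{12 + 4}{12} + \sqrt{-3 + 78}\right)^{2} = \left(\frac{1}{12} \cdot 16 + \sqrt{75}\right)^{2} = \left(\frac{4}{3} + 5 \sqrt{3}\right)^{2}$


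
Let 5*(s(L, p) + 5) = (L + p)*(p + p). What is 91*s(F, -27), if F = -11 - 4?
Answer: 204113/5 ≈ 40823.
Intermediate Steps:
F = -15
s(L, p) = -5 + 2*p*(L + p)/5 (s(L, p) = -5 + ((L + p)*(p + p))/5 = -5 + ((L + p)*(2*p))/5 = -5 + (2*p*(L + p))/5 = -5 + 2*p*(L + p)/5)
91*s(F, -27) = 91*(-5 + (⅖)*(-27)² + (⅖)*(-15)*(-27)) = 91*(-5 + (⅖)*729 + 162) = 91*(-5 + 1458/5 + 162) = 91*(2243/5) = 204113/5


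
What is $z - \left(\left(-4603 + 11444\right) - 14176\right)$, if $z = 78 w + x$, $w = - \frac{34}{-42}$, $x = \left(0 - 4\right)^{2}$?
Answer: $\frac{51899}{7} \approx 7414.1$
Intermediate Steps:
$x = 16$ ($x = \left(-4\right)^{2} = 16$)
$w = \frac{17}{21}$ ($w = \left(-34\right) \left(- \frac{1}{42}\right) = \frac{17}{21} \approx 0.80952$)
$z = \frac{554}{7}$ ($z = 78 \cdot \frac{17}{21} + 16 = \frac{442}{7} + 16 = \frac{554}{7} \approx 79.143$)
$z - \left(\left(-4603 + 11444\right) - 14176\right) = \frac{554}{7} - \left(\left(-4603 + 11444\right) - 14176\right) = \frac{554}{7} - \left(6841 - 14176\right) = \frac{554}{7} - -7335 = \frac{554}{7} + 7335 = \frac{51899}{7}$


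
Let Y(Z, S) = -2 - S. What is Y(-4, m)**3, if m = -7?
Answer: 125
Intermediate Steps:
Y(-4, m)**3 = (-2 - 1*(-7))**3 = (-2 + 7)**3 = 5**3 = 125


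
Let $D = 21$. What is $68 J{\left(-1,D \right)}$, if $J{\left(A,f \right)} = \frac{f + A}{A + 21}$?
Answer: $68$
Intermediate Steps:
$J{\left(A,f \right)} = \frac{A + f}{21 + A}$
$68 J{\left(-1,D \right)} = 68 \frac{-1 + 21}{21 - 1} = 68 \cdot \frac{1}{20} \cdot 20 = 68 \cdot 1 = 68$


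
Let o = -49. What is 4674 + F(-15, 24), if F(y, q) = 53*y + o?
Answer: 3830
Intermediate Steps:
F(y, q) = -49 + 53*y (F(y, q) = 53*y - 49 = -49 + 53*y)
4674 + F(-15, 24) = 4674 + (-49 + 53*(-15)) = 4674 + (-49 - 795) = 4674 - 844 = 3830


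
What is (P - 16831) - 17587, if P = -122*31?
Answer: -38200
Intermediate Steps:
P = -3782
(P - 16831) - 17587 = (-3782 - 16831) - 17587 = -20613 - 17587 = -38200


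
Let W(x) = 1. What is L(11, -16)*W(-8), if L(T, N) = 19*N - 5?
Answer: -309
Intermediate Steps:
L(T, N) = -5 + 19*N
L(11, -16)*W(-8) = (-5 + 19*(-16))*1 = (-5 - 304)*1 = -309*1 = -309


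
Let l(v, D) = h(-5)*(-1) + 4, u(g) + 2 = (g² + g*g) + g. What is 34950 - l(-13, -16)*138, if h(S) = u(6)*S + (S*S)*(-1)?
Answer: -21492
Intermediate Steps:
u(g) = -2 + g + 2*g² (u(g) = -2 + ((g² + g*g) + g) = -2 + ((g² + g²) + g) = -2 + (2*g² + g) = -2 + (g + 2*g²) = -2 + g + 2*g²)
h(S) = -S² + 76*S (h(S) = (-2 + 6 + 2*6²)*S + (S*S)*(-1) = (-2 + 6 + 2*36)*S + S²*(-1) = (-2 + 6 + 72)*S - S² = 76*S - S² = -S² + 76*S)
l(v, D) = 409 (l(v, D) = -5*(76 - 1*(-5))*(-1) + 4 = -5*(76 + 5)*(-1) + 4 = -5*81*(-1) + 4 = -405*(-1) + 4 = 405 + 4 = 409)
34950 - l(-13, -16)*138 = 34950 - 409*138 = 34950 - 1*56442 = 34950 - 56442 = -21492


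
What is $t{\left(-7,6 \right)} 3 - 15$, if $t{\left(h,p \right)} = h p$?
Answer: $-141$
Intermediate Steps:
$t{\left(-7,6 \right)} 3 - 15 = \left(-7\right) 6 \cdot 3 - 15 = \left(-42\right) 3 - 15 = -126 - 15 = -141$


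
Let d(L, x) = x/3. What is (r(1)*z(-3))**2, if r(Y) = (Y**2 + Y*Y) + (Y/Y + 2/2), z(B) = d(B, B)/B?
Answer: 16/9 ≈ 1.7778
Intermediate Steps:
d(L, x) = x/3 (d(L, x) = x*(1/3) = x/3)
z(B) = 1/3 (z(B) = (B/3)/B = 1/3)
r(Y) = 2 + 2*Y**2 (r(Y) = (Y**2 + Y**2) + (1 + 2*(1/2)) = 2*Y**2 + (1 + 1) = 2*Y**2 + 2 = 2 + 2*Y**2)
(r(1)*z(-3))**2 = ((2 + 2*1**2)*(1/3))**2 = ((2 + 2*1)*(1/3))**2 = ((2 + 2)*(1/3))**2 = (4*(1/3))**2 = (4/3)**2 = 16/9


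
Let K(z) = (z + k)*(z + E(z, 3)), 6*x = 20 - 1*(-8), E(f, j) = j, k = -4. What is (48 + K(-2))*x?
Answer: 196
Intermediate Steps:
x = 14/3 (x = (20 - 1*(-8))/6 = (20 + 8)/6 = (⅙)*28 = 14/3 ≈ 4.6667)
K(z) = (-4 + z)*(3 + z) (K(z) = (z - 4)*(z + 3) = (-4 + z)*(3 + z))
(48 + K(-2))*x = (48 + (-12 + (-2)² - 1*(-2)))*(14/3) = (48 + (-12 + 4 + 2))*(14/3) = (48 - 6)*(14/3) = 42*(14/3) = 196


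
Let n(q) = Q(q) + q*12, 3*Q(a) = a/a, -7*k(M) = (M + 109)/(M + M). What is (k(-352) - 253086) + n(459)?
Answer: -3660188953/14784 ≈ -2.4758e+5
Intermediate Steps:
k(M) = -(109 + M)/(14*M) (k(M) = -(M + 109)/(7*(M + M)) = -(109 + M)/(7*(2*M)) = -(109 + M)*1/(2*M)/7 = -(109 + M)/(14*M))
Q(a) = ⅓ (Q(a) = (a/a)/3 = (⅓)*1 = ⅓)
n(q) = ⅓ + 12*q (n(q) = ⅓ + q*12 = ⅓ + 12*q)
(k(-352) - 253086) + n(459) = ((1/14)*(-109 - 1*(-352))/(-352) - 253086) + (⅓ + 12*459) = ((1/14)*(-1/352)*(-109 + 352) - 253086) + (⅓ + 5508) = ((1/14)*(-1/352)*243 - 253086) + 16525/3 = (-243/4928 - 253086) + 16525/3 = -1247208051/4928 + 16525/3 = -3660188953/14784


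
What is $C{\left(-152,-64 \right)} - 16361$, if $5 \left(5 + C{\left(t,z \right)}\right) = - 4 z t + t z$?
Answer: $- \frac{111014}{5} \approx -22203.0$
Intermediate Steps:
$C{\left(t,z \right)} = -5 - \frac{3 t z}{5}$ ($C{\left(t,z \right)} = -5 + \frac{- 4 z t + t z}{5} = -5 + \frac{- 4 t z + t z}{5} = -5 + \frac{\left(-3\right) t z}{5} = -5 - \frac{3 t z}{5}$)
$C{\left(-152,-64 \right)} - 16361 = \left(-5 - \left(- \frac{456}{5}\right) \left(-64\right)\right) - 16361 = \left(-5 - \frac{29184}{5}\right) - 16361 = - \frac{29209}{5} - 16361 = - \frac{111014}{5}$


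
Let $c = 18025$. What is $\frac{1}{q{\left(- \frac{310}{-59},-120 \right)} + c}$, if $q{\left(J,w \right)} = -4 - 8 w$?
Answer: $\frac{1}{18981} \approx 5.2684 \cdot 10^{-5}$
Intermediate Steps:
$\frac{1}{q{\left(- \frac{310}{-59},-120 \right)} + c} = \frac{1}{\left(-4 - -960\right) + 18025} = \frac{1}{\left(-4 + 960\right) + 18025} = \frac{1}{956 + 18025} = \frac{1}{18981}$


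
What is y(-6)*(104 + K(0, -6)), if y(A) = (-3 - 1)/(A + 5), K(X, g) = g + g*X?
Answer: 392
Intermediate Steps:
K(X, g) = g + X*g
y(A) = -4/(5 + A)
y(-6)*(104 + K(0, -6)) = (-4/(5 - 6))*(104 - 6*(1 + 0)) = (-4/(-1))*(104 - 6*1) = (-4*(-1))*(104 - 6) = 4*98 = 392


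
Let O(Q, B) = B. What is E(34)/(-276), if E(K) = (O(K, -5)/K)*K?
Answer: 5/276 ≈ 0.018116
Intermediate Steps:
E(K) = -5 (E(K) = (-5/K)*K = -5)
E(34)/(-276) = -5/(-276) = -5*(-1/276) = 5/276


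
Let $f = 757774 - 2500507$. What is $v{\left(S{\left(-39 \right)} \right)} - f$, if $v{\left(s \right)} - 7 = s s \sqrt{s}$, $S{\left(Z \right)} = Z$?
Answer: $1742740 + 1521 i \sqrt{39} \approx 1.7427 \cdot 10^{6} + 9498.6 i$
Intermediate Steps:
$v{\left(s \right)} = 7 + s^{\frac{5}{2}}$ ($v{\left(s \right)} = 7 + s s \sqrt{s} = 7 + s^{2} \sqrt{s} = 7 + s^{\frac{5}{2}}$)
$f = -1742733$
$v{\left(S{\left(-39 \right)} \right)} - f = \left(7 + \left(-39\right)^{\frac{5}{2}}\right) - -1742733 = \left(7 + 1521 i \sqrt{39}\right) + 1742733 = 1742740 + 1521 i \sqrt{39}$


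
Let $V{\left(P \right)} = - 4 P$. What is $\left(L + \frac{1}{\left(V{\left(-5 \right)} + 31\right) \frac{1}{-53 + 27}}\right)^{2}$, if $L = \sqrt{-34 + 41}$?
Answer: $\frac{18883}{2601} - \frac{52 \sqrt{7}}{51} \approx 4.5623$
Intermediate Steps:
$L = \sqrt{7} \approx 2.6458$
$\left(L + \frac{1}{\left(V{\left(-5 \right)} + 31\right) \frac{1}{-53 + 27}}\right)^{2} = \left(\sqrt{7} + \frac{1}{\left(\left(-4\right) \left(-5\right) + 31\right) \frac{1}{-53 + 27}}\right)^{2} = \left(\sqrt{7} + \frac{1}{\left(20 + 31\right) \frac{1}{-26}}\right)^{2} = \left(\sqrt{7} + \frac{1}{51 \left(- \frac{1}{26}\right)}\right)^{2} = \left(\sqrt{7} + \frac{1}{- \frac{51}{26}}\right)^{2} = \left(\sqrt{7} - \frac{26}{51}\right)^{2} = \left(- \frac{26}{51} + \sqrt{7}\right)^{2}$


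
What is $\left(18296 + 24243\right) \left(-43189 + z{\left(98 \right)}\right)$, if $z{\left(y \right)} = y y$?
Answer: $-1428672315$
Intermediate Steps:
$z{\left(y \right)} = y^{2}$
$\left(18296 + 24243\right) \left(-43189 + z{\left(98 \right)}\right) = \left(18296 + 24243\right) \left(-43189 + 98^{2}\right) = 42539 \left(-43189 + 9604\right) = 42539 \left(-33585\right) = -1428672315$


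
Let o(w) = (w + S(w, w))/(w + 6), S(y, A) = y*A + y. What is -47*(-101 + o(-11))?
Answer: 28388/5 ≈ 5677.6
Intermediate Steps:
S(y, A) = y + A*y (S(y, A) = A*y + y = y + A*y)
o(w) = (w + w*(1 + w))/(6 + w) (o(w) = (w + w*(1 + w))/(w + 6) = (w + w*(1 + w))/(6 + w))
-47*(-101 + o(-11)) = -47*(-101 - 11*(2 - 11)/(6 - 11)) = -47*(-101 - 11*(-9)/(-5)) = -47*(-101 - 11*(-⅕)*(-9)) = -47*(-101 - 99/5) = -47*(-604/5) = 28388/5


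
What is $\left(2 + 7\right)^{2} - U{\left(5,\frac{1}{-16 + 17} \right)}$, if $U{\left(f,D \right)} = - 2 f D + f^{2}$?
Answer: $66$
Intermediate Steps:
$U{\left(f,D \right)} = f^{2} - 2 D f$ ($U{\left(f,D \right)} = - 2 D f + f^{2} = f^{2} - 2 D f$)
$\left(2 + 7\right)^{2} - U{\left(5,\frac{1}{-16 + 17} \right)} = \left(2 + 7\right)^{2} - 5 \left(5 - \frac{2}{-16 + 17}\right) = 9^{2} - 5 \left(5 - \frac{2}{1}\right) = 81 - 5 \left(5 - 2\right) = 81 - 5 \cdot 3 = 81 - 15 = 66$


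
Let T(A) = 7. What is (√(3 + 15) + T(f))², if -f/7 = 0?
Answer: 67 + 42*√2 ≈ 126.40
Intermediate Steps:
f = 0 (f = -7*0 = 0)
(√(3 + 15) + T(f))² = (√(3 + 15) + 7)² = (√18 + 7)² = (3*√2 + 7)² = (7 + 3*√2)²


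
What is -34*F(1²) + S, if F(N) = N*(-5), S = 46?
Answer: 216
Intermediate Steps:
F(N) = -5*N
-34*F(1²) + S = -(-170)*1² + 46 = -(-170) + 46 = -34*(-5) + 46 = 170 + 46 = 216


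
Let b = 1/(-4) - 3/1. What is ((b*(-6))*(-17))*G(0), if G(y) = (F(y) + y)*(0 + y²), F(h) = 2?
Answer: 0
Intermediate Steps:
b = -13/4 (b = 1*(-¼) - 3*1 = -¼ - 3 = -13/4 ≈ -3.2500)
G(y) = y²*(2 + y) (G(y) = (2 + y)*(0 + y²) = (2 + y)*y² = y²*(2 + y))
((b*(-6))*(-17))*G(0) = (-13/4*(-6)*(-17))*(0²*(2 + 0)) = ((39/2)*(-17))*(0*2) = -663/2*0 = 0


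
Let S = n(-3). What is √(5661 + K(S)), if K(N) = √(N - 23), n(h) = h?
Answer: √(5661 + I*√26) ≈ 75.24 + 0.0339*I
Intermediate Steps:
S = -3
K(N) = √(-23 + N)
√(5661 + K(S)) = √(5661 + √(-23 - 3)) = √(5661 + √(-26)) = √(5661 + I*√26)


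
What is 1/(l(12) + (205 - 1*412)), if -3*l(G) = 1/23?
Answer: -69/14284 ≈ -0.0048306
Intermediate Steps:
l(G) = -1/69 (l(G) = -1/3/23 = -1/3*1/23 = -1/69)
1/(l(12) + (205 - 1*412)) = 1/(-1/69 + (205 - 1*412)) = 1/(-1/69 + (205 - 412)) = 1/(-1/69 - 207) = 1/(-14284/69) = -69/14284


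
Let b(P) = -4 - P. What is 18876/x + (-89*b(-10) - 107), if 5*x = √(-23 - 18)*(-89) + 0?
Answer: -641 + 94380*I*√41/3649 ≈ -641.0 + 165.61*I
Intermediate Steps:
x = -89*I*√41/5 (x = (√(-23 - 18)*(-89) + 0)/5 = (√(-41)*(-89) + 0)/5 = ((I*√41)*(-89) + 0)/5 = (-89*I*√41 + 0)/5 = (-89*I*√41)/5 = -89*I*√41/5 ≈ -113.98*I)
18876/x + (-89*b(-10) - 107) = 18876/((-89*I*√41/5)) + (-89*(-4 - 1*(-10)) - 107) = 18876*(5*I*√41/3649) + (-89*(-4 + 10) - 107) = 94380*I*√41/3649 + (-89*6 - 107) = 94380*I*√41/3649 + (-534 - 107) = 94380*I*√41/3649 - 641 = -641 + 94380*I*√41/3649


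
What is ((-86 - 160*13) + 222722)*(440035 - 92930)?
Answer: 76556090380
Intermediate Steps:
((-86 - 160*13) + 222722)*(440035 - 92930) = ((-86 - 2080) + 222722)*347105 = (-2166 + 222722)*347105 = 220556*347105 = 76556090380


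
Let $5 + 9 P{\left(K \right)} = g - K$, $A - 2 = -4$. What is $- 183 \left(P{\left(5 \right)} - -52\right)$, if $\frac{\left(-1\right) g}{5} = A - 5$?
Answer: $- \frac{30073}{3} \approx -10024.0$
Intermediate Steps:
$A = -2$ ($A = 2 - 4 = -2$)
$g = 35$ ($g = - 5 \left(-2 - 5\right) = \left(-5\right) \left(-7\right) = 35$)
$P{\left(K \right)} = \frac{10}{3} - \frac{K}{9}$ ($P{\left(K \right)} = - \frac{5}{9} + \frac{35 - K}{9} = - \frac{5}{9} - \left(- \frac{35}{9} + \frac{K}{9}\right) = \frac{10}{3} - \frac{K}{9}$)
$- 183 \left(P{\left(5 \right)} - -52\right) = - 183 \left(\left(\frac{10}{3} - \frac{5}{9}\right) - -52\right) = - 183 \left(\left(\frac{10}{3} - \frac{5}{9}\right) + 52\right) = - 183 \left(\frac{25}{9} + 52\right) = \left(-183\right) \frac{493}{9} = - \frac{30073}{3}$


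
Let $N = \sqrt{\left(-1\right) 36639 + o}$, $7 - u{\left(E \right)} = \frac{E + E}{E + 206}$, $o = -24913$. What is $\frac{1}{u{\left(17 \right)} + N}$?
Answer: $\frac{340521}{3063251137} - \frac{198916 i \sqrt{3847}}{3063251137} \approx 0.00011116 - 0.0040276 i$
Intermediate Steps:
$u{\left(E \right)} = 7 - \frac{2 E}{206 + E}$ ($u{\left(E \right)} = 7 - \frac{E + E}{E + 206} = 7 - \frac{2 E}{206 + E}$)
$N = 4 i \sqrt{3847}$ ($N = \sqrt{\left(-1\right) 36639 - 24913} = \sqrt{-36639 - 24913} = \sqrt{-61552} = 4 i \sqrt{3847} \approx 248.1 i$)
$\frac{1}{u{\left(17 \right)} + N} = \frac{1}{\frac{1442 + 5 \cdot 17}{206 + 17} + 4 i \sqrt{3847}} = \frac{1}{\frac{1442 + 85}{223} + 4 i \sqrt{3847}} = \frac{1}{\frac{1}{223} \cdot 1527 + 4 i \sqrt{3847}} = \frac{1}{\frac{1527}{223} + 4 i \sqrt{3847}}$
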